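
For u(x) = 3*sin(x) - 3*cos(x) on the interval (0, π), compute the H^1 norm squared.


||u||_{H^1(0,π)}^2 = 18*π

u'(x) = 3*sin(x) + 3*cos(x).
Expand u² and (u')² and integrate term by term on (0, π), using: for integers n ≥ 1, ∫_0^π sin²(nx) dx = ∫_0^π cos²(nx) dx = π/2; for n ≠ n', ∫_0^π sin(nx)sin(n'x) dx = ∫_0^π cos(nx)cos(n'x) dx = 0; and by product-to-sum, ∫_0^π sin(nx)cos(n'x) dx = ½∫_0^π [sin((n+n')x) + sin((n−n')x)] dx, which is 0 when n+n' is even and 2n/(n²−n'²) when n+n' is odd (it need not vanish on (0, π)).
  u² squared terms: (-3)²·∫cos(x)² dx = 9·π/2 = 9*π/2;  (3)²·∫sin(x)² dx = 9·π/2 = 9*π/2.
  u² cross terms: 2·(-3)·(3)·∫cos(x)·sin(x) dx = -18·(0) = 0.
  So ∫_0^π u² dx = 9*π/2 + 9*π/2 + 0 = 9*π.
  (u')² squared terms: (3)²·∫cos(x)² dx = 9·π/2 = 9*π/2;  (3)²·∫sin(x)² dx = 9·π/2 = 9*π/2.
  (u')² cross terms: 2·(3)·(3)·∫cos(x)·sin(x) dx = 18·(0) = 0.
  So ∫_0^π (u')² dx = 9*π/2 + 9*π/2 + 0 = 9*π.
||u||_{H^1}^2 = (9*π) + (9*π) = 18*π.


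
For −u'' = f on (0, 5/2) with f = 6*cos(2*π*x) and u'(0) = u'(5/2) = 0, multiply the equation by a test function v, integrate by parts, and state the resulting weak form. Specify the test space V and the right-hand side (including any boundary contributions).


V = H^1(0, 5/2) (no boundary constraint on v; u is determined up to an additive constant); weak form: ∫_0^5/2 u'v' dx = ∫_0^5/2 (6*cos(2*π*x)) v dx for all v ∈ V.

Multiply both sides by a test function v and integrate from 0 to 5/2:
  ∫_0^5/2 −u''(x) v(x) dx = ∫_0^5/2 f(x) v(x) dx.
Integrate the LHS by parts once:
  ∫_0^5/2 −u'' v dx = −[u'(x) v(x)]_0^5/2 + ∫_0^5/2 u'(x) v'(x) dx.
Thus ∫_0^5/2 u'(x) v'(x) dx = ∫_0^5/2 f(x) v(x) dx + [u'(x) v(x)]_0^5/2.
Choose V so that boundary terms are either known or forced to vanish.
u has homogeneous Neumann: u'(0) = u'(5/2) = 0. So [u' v]_0^5/2 = 0·v(5/2) − 0·v(0) = 0 for any v; take V = H^1(0, 5/2).
Weak formulation: find u (satisfying any essential BC) such that ∫_0^5/2 u'(x) v'(x) dx = ∫_0^5/2 f v dx for all v ∈ V (homogeneous Neumann, so boundary terms vanish).
Substituting f(x) = 6*cos(2*π*x), the right-hand side is ∫_0^5/2 (6*cos(2*π*x)) v dx.
Compatibility check (pure Neumann): taking v ≡ 1 ∈ V gives 0 = ∫_0^5/2 f dx + (0) − (0), i.e. ∫_0^5/2 f dx must equal u'(0) − u'(5/2) = 0. Indeed ∫_0^5/2 (6*cos(2*π*x)) dx = 0, so the data are compatible. The solution is then unique only up to an additive constant (fix it e.g. by requiring ∫_0^5/2 u dx = 0).


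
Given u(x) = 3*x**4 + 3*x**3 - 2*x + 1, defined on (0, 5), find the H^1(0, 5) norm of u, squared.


||u||_{H^1}^2 = 429225275/84

The H^1 norm (squared) on an interval (0, L) is
  ||u||_{H^1}^2 = ∫_0^L u(x)^2 dx + ∫_0^L u'(x)^2 dx.
Compute u'(x) = 12*x**3 + 9*x**2 - 2.
Then u(x)^2 = 9*x**8 + 18*x**7 + 9*x**6 - 12*x**5 - 6*x**4 + 6*x**3 + 4*x**2 - 4*x + 1 and u'(x)^2 = 144*x**6 + 216*x**5 + 81*x**4 - 48*x**3 - 36*x**2 + 4.
Integrate each monomial from 0 to 5 using ∫_0^5 c·x^n dx = c·5^(n+1)/(n+1):
  ∫_0^5 u(x)^2 dx = ∫_0^5 (9*x^8 + 18*x^7 + 9*x^6 - 12*x^5 - 6*x^4 + 6*x^3 + 4*x^2 - 4*x + 1) dx. Term by term:
    ∫_0^5 9*x^8 dx = 1953125;  ∫_0^5 18*x^7 dx = 3515625/4;  ∫_0^5 9*x^6 dx = 703125/7;
    ∫_0^5 -12*x^5 dx = -31250;  ∫_0^5 -6*x^4 dx = -3750;  ∫_0^5 6*x^3 dx = 1875/2;
    ∫_0^5 4*x^2 dx = 500/3;  ∫_0^5 -4*x dx = -50;  ∫_0^5 1 dx = 5.
  Sum: 1953125 + 3515625/4 + 703125/7 − 31250 − 3750 + 1875/2 + 500/3 − 50 + 5 = 243477095/84.
  ∫_0^5 u'(x)^2 dx = ∫_0^5 (144*x^6 + 216*x^5 + 81*x^4 - 48*x^3 - 36*x^2 + 4) dx. Term by term:
    ∫_0^5 144*x^6 dx = 11250000/7;  ∫_0^5 216*x^5 dx = 562500;  ∫_0^5 81*x^4 dx = 50625;
    ∫_0^5 -48*x^3 dx = -7500;  ∫_0^5 -36*x^2 dx = -1500;  ∫_0^5 4 dx = 20.
  Sum: 11250000/7 + 562500 + 50625 − 7500 − 1500 + 20 = 15479015/7.
Adding: ||u||_{H^1}^2 = 243477095/84 + 15479015/7 = 429225275/84.


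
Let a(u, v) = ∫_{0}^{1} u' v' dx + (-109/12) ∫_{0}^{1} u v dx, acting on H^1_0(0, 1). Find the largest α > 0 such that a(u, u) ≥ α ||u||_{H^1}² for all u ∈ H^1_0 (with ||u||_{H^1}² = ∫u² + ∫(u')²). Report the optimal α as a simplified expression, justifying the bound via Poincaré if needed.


α = (-109/12 + π^2)/(1 + π^2)

Coercivity of a(·,·) on H^1_0(0, 1) means a(u, u) ≥ α ||u||_{H^1}² for every u ∈ H^1_0.
The interval has length L = 1, and Poincaré/coercivity depend only on L. Here a(u, u) = ∫(u')² + (-109/12)·∫u².
Here c = -109/12 < 0 with |c| < (π/L)² = π^2, so coercivity still holds. The condition a(u,u) ≥ α||u||_{H^1}² reads (1−α)∫(u')² ≥ (α−c)∫u². Any admissible α is ≤ 1 (rapidly oscillating u have ∫u²/∫(u')² → 0), and α = 1 would force 0 ≥ (1−c)∫u², impossible since c < 1; so 1−α > 0. By the sharp Poincaré inequality on H^1_0 of an interval of length L, ∫(u')² ≥ (π/L)²∫u² with equality for the first sine mode sin(π(x−x₀)/L) (x₀ the left endpoint), so the inequality holds for all u iff (1−α)(π/L)² ≥ α − c, i.e. α ≤ ((π/L)² + c)/((π/L)² + 1) = (1 + c(L/π)²)/(1 + (L/π)²). (Direct route, valid since c ≤ 0: Poincaré gives c∫u² ≥ c(L/π)²∫(u')², so a(u,u) ≥ (1 + c(L/π)²)∫(u')², while ||u||_{H^1}² ≤ (1 + (L/π)²)∫(u')²; dividing yields the same α.) With (π/L)² = π^2 and c = -109/12, the largest admissible constant is α = ((π/L)² + c)/((π/L)² + 1).
Simplifying, α = (-109/12 + π^2)/(1 + π^2).


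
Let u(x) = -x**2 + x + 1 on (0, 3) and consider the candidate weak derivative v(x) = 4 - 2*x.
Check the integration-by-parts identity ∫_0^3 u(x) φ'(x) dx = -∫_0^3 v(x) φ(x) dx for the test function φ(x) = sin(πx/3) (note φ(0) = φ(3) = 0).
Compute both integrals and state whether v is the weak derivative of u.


LHS = 12/π, RHS = -6/π. No, v is not the weak derivative of u.

u(x) = -x**2 + x + 1, classical derivative u'(x) = 1 - 2*x.
φ(x) = sin(πx/3), so φ'(x) = π*cos(π*x/3)/3.
Note φ(0) = φ(3) = 0, so the boundary term u·φ vanishes.
LHS = ∫_0^3 u(x) φ'(x) dx = ∫_0^3 (-π*x^2*cos(π*x/3)/3 + π*x*cos(π*x/3)/3 + π*cos(π*x/3)/3) dx. Term by term:
  ∫_0^3 π*cos(π*x/3)/3 dx = 0;  ∫_0^3 -π*x^2*cos(π*x/3)/3 dx = 18/π;  ∫_0^3 π*x*cos(π*x/3)/3 dx = -6/π.
Sum: 0 + 18/π − 6/π = 12/π.
So LHS = 12/π.
∫_0^3 v(x) φ(x) dx = ∫_0^3 (-2*x*sin(π*x/3) + 4*sin(π*x/3)) dx. Term by term:
  ∫_0^3 4*sin(π*x/3) dx = 24/π;  ∫_0^3 -2*x*sin(π*x/3) dx = -18/π.
Sum: 24/π − 18/π = 6/π.
So RHS = -∫_0^3 v(x) φ(x) dx = -6/π.
LHS − RHS = 18/π ≠ 0, so the identity fails.
(For a valid weak derivative the identity must hold for EVERY test function, in particular this one. The failure shows v is NOT the weak derivative of u.)
Correct weak derivative would be u'(x) = 1 - 2*x.


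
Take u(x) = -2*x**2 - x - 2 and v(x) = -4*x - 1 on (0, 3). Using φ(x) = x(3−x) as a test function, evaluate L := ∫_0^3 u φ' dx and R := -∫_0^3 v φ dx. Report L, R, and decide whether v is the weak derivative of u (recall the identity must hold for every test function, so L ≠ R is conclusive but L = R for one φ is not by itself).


LHS = 63/2, RHS = 63/2. Yes, v = u' weakly.

u(x) = -2*x**2 - x - 2, classical derivative u'(x) = -4*x - 1.
φ(x) = x(3−x), so φ'(x) = 3 - 2*x.
Note φ(0) = φ(3) = 0, so the boundary term u·φ vanishes.
LHS = ∫_0^3 u(x) φ'(x) dx = ∫_0^3 (4*x^3 - 4*x^2 + x - 6) dx. Term by term:
  ∫_0^3 4*x^3 dx = 81;  ∫_0^3 -4*x^2 dx = -36;  ∫_0^3 x dx = 9/2;
  ∫_0^3 -6 dx = -18.
Sum: 81 − 36 + 9/2 − 18 = 63/2.
So LHS = 63/2.
∫_0^3 v(x) φ(x) dx = ∫_0^3 (4*x^3 - 11*x^2 - 3*x) dx. Term by term:
  ∫_0^3 4*x^3 dx = 81;  ∫_0^3 -11*x^2 dx = -99;  ∫_0^3 -3*x dx = -27/2.
Sum: 81 − 99 − 27/2 = -63/2.
So RHS = -∫_0^3 v(x) φ(x) dx = 63/2.
LHS = RHS, so the identity holds for this test φ.
Moreover u is smooth here and v(x) = u'(x) = -4*x - 1 pointwise, so the identity holds for every test function. Hence v is the weak derivative of u.


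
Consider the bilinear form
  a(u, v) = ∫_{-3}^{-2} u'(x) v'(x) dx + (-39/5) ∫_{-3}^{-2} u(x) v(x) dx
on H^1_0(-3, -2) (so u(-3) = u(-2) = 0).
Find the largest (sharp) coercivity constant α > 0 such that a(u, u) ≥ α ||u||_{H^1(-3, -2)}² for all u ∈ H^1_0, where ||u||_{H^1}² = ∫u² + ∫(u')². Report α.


α = (-39/5 + π^2)/(1 + π^2)

Coercivity of a(·,·) on H^1_0(-3, -2) means a(u, u) ≥ α ||u||_{H^1}² for every u ∈ H^1_0.
The interval has length L = 1, and Poincaré/coercivity depend only on L. Here a(u, u) = ∫(u')² + (-39/5)·∫u².
Here c = -39/5 < 0 with |c| < (π/L)² = π^2, so coercivity still holds. The condition a(u,u) ≥ α||u||_{H^1}² reads (1−α)∫(u')² ≥ (α−c)∫u². Any admissible α is ≤ 1 (rapidly oscillating u have ∫u²/∫(u')² → 0), and α = 1 would force 0 ≥ (1−c)∫u², impossible since c < 1; so 1−α > 0. By the sharp Poincaré inequality on H^1_0 of an interval of length L, ∫(u')² ≥ (π/L)²∫u² with equality for the first sine mode sin(π(x−x₀)/L) (x₀ the left endpoint), so the inequality holds for all u iff (1−α)(π/L)² ≥ α − c, i.e. α ≤ ((π/L)² + c)/((π/L)² + 1) = (1 + c(L/π)²)/(1 + (L/π)²). (Direct route, valid since c ≤ 0: Poincaré gives c∫u² ≥ c(L/π)²∫(u')², so a(u,u) ≥ (1 + c(L/π)²)∫(u')², while ||u||_{H^1}² ≤ (1 + (L/π)²)∫(u')²; dividing yields the same α.) With (π/L)² = π^2 and c = -39/5, the largest admissible constant is α = ((π/L)² + c)/((π/L)² + 1).
Simplifying, α = (-39/5 + π^2)/(1 + π^2).


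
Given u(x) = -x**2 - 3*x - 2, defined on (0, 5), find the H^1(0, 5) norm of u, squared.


||u||_{H^1}^2 = 15815/6

The H^1 norm (squared) on an interval (0, L) is
  ||u||_{H^1}^2 = ∫_0^L u(x)^2 dx + ∫_0^L u'(x)^2 dx.
Compute u'(x) = -2*x - 3.
Then u(x)^2 = x**4 + 6*x**3 + 13*x**2 + 12*x + 4 and u'(x)^2 = 4*x**2 + 12*x + 9.
Integrate each monomial from 0 to 5 using ∫_0^5 c·x^n dx = c·5^(n+1)/(n+1):
  ∫_0^5 u(x)^2 dx = ∫_0^5 (x^4 + 6*x^3 + 13*x^2 + 12*x + 4) dx. Term by term:
    ∫_0^5 x^4 dx = 625;  ∫_0^5 6*x^3 dx = 1875/2;  ∫_0^5 13*x^2 dx = 1625/3;
    ∫_0^5 12*x dx = 150;  ∫_0^5 4 dx = 20.
  Sum: 625 + 1875/2 + 1625/3 + 150 + 20 = 13645/6.
  ∫_0^5 u'(x)^2 dx = ∫_0^5 (4*x^2 + 12*x + 9) dx. Term by term:
    ∫_0^5 4*x^2 dx = 500/3;  ∫_0^5 12*x dx = 150;  ∫_0^5 9 dx = 45.
  Sum: 500/3 + 150 + 45 = 1085/3.
Adding: ||u||_{H^1}^2 = 13645/6 + 1085/3 = 15815/6.


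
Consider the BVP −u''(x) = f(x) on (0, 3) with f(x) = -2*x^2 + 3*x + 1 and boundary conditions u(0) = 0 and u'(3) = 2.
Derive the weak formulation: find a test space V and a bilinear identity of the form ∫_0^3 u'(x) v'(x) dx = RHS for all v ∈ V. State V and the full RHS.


V = {v ∈ H^1(0, 3) : v(0) = 0} (test functions vanish at x = 0 where u is specified); weak form: ∫_0^3 u'v' dx = ∫_0^3 (-2*x^2 + 3*x + 1) v dx + 2·v(3) for all v ∈ V.

Multiply both sides by a test function v and integrate from 0 to 3:
  ∫_0^3 −u''(x) v(x) dx = ∫_0^3 f(x) v(x) dx.
Integrate the LHS by parts once:
  ∫_0^3 −u'' v dx = −[u'(x) v(x)]_0^3 + ∫_0^3 u'(x) v'(x) dx.
Thus ∫_0^3 u'(x) v'(x) dx = ∫_0^3 f(x) v(x) dx + [u'(x) v(x)]_0^3.
Choose V so that boundary terms are either known or forced to vanish.
Mixed BC: u(0) = 0 (Dirichlet) and u'(3) = 2 (Neumann). Define V = {v ∈ H^1(0, 3) : v(0) = 0}. Then [u' v]_0^3 = u'(3)·v(3) − u'(0)·0 = 2·v(3).
Weak formulation: find u (satisfying any essential BC) such that ∫_0^3 u'(x) v'(x) dx = ∫_0^3 f v dx + 2·v(3) for all v ∈ V (Dirichlet at 0 absorbed into V; Neumann datum at x = 3 contributes the boundary term).
Substituting f(x) = -2*x^2 + 3*x + 1, the right-hand side is ∫_0^3 (-2*x^2 + 3*x + 1) v dx + 2·v(3).


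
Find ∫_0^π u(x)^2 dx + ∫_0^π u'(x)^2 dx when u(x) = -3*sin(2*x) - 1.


||u||_{H^1(0,π)}^2 = 47*π/2

u'(x) = -6*cos(2*x).
Expand u² and (u')² and integrate term by term on (0, π), using: for integers n ≥ 1, ∫_0^π sin²(nx) dx = ∫_0^π cos²(nx) dx = π/2; for n ≠ n', ∫_0^π sin(nx)sin(n'x) dx = ∫_0^π cos(nx)cos(n'x) dx = 0; and by product-to-sum, ∫_0^π sin(nx)cos(n'x) dx = ½∫_0^π [sin((n+n')x) + sin((n−n')x)] dx, which is 0 when n+n' is even and 2n/(n²−n'²) when n+n' is odd (it need not vanish on (0, π)). For the constant mode: ∫_0^π 1 dx = π, ∫_0^π cos(nx) dx = 0, ∫_0^π sin(nx) dx = (1−(−1)^n)/n.
  u² squared terms: (-1)²·∫1 dx = 1·π = π;  (-3)²·∫sin(2x)² dx = 9·π/2 = 9*π/2.
  u² cross terms: 2·(-1)·(-3)·∫1·sin(2x) dx = 6·(0) = 0.
  So ∫_0^π u² dx = π + 9*π/2 + 0 = 11*π/2.
  (u')² squared terms: (-6)²·∫cos(2x)² dx = 36·π/2 = 18*π.
  So ∫_0^π (u')² dx = 18*π.
||u||_{H^1}^2 = (11*π/2) + (18*π) = 47*π/2.


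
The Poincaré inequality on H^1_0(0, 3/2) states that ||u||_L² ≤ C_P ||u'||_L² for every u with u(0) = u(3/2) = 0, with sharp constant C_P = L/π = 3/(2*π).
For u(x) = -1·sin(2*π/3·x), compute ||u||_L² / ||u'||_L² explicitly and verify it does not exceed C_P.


||u||_L² / ||u'||_L² = 3/(2*π) = C_P.

u(x) = -1·sin(2*π/3·x), so u'(x) = -2*π*cos(2*π*x/3)/3.
Writing u(x) = A·sin(kπx/L) with A = -1 and k = 1, use ∫_0^L sin²(kπx/L) dx = L/2 and ∫_0^L cos²(kπx/L) dx = L/2.
u² = 1·sin²(2*π/3·x) and (u')² = 4*π^2/9·cos²(2*π/3·x), and each of sin², cos² integrates to L/2 = 3/4 over (0, 3/2).
∫_0^3/2 u² dx = 3/4, so ||u||_L² = sqrt(3)/2.
∫_0^3/2 (u')² dx = π^2/3, so ||u'||_L² = sqrt(3)*π/3.
Ratio ||u||_L² / ||u'||_L² = 3/(2*π).
Sharp Poincaré constant on H^1_0(0, 3/2) is C_P = L/π = 3/(2*π), achieved by sin(2*π/3·x).
This is the k = 1 eigenfunction (up to amplitude), so the ratio equals the sharp Poincaré constant exactly.


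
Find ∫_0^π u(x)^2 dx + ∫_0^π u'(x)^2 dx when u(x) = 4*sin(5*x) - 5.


||u||_{H^1(0,π)}^2 = -16 + 233*π

u'(x) = 20*cos(5*x).
Expand u² and (u')² and integrate term by term on (0, π), using: for integers n ≥ 1, ∫_0^π sin²(nx) dx = ∫_0^π cos²(nx) dx = π/2; for n ≠ n', ∫_0^π sin(nx)sin(n'x) dx = ∫_0^π cos(nx)cos(n'x) dx = 0; and by product-to-sum, ∫_0^π sin(nx)cos(n'x) dx = ½∫_0^π [sin((n+n')x) + sin((n−n')x)] dx, which is 0 when n+n' is even and 2n/(n²−n'²) when n+n' is odd (it need not vanish on (0, π)). For the constant mode: ∫_0^π 1 dx = π, ∫_0^π cos(nx) dx = 0, ∫_0^π sin(nx) dx = (1−(−1)^n)/n.
  u² squared terms: (-5)²·∫1 dx = 25·π = 25*π;  (4)²·∫sin(5x)² dx = 16·π/2 = 8*π.
  u² cross terms: 2·(-5)·(4)·∫1·sin(5x) dx = -40·(2/5) = -16.
  So ∫_0^π u² dx = 25*π + 8*π − 16 = -16 + 33*π.
  (u')² squared terms: (20)²·∫cos(5x)² dx = 400·π/2 = 200*π.
  So ∫_0^π (u')² dx = 200*π.
||u||_{H^1}^2 = (-16 + 33*π) + (200*π) = -16 + 233*π.


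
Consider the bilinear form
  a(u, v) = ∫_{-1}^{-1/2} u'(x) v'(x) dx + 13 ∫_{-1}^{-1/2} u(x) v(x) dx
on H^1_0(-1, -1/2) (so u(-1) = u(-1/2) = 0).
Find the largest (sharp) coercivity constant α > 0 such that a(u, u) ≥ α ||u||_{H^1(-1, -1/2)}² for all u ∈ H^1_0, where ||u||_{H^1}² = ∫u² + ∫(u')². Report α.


α = 1

Coercivity of a(·,·) on H^1_0(-1, -1/2) means a(u, u) ≥ α ||u||_{H^1}² for every u ∈ H^1_0.
The interval has length L = 1/2, and Poincaré/coercivity depend only on L. Here a(u, u) = ∫(u')² + (13)·∫u².
Here c = 13 ≥ 1, so a(u,u) = ∫(u')² + c∫u² ≥ ∫(u')² + ∫u² = ||u||_{H^1}², i.e. α = 1 works. No larger α is possible: a(u,u) ≥ α||u||_{H^1}² means (1−α)∫(u')² ≥ (α−c)∫u², and for the modes u_n = sin(nπ(x−x₀)/L) (x₀ the left endpoint) one has ∫u_n²/∫(u_n')² = (L/(nπ))² → 0, so a(u_n,u_n)/||u_n||_{H^1}² → 1. Hence the optimal constant is α = 1.
Therefore α = 1.


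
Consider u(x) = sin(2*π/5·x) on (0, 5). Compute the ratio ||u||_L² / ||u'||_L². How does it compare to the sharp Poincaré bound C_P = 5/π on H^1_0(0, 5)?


||u||_L² / ||u'||_L² = 5/(2*π) < C_P = 5/π.

u(x) = sin(2*π/5·x), so u'(x) = 2*π*cos(2*π*x/5)/5.
Writing u(x) = A·sin(kπx/L) with A = 1 and k = 2, use ∫_0^L sin²(kπx/L) dx = L/2 and ∫_0^L cos²(kπx/L) dx = L/2.
u² = 1·sin²(2*π/5·x) and (u')² = 4*π^2/25·cos²(2*π/5·x), and each of sin², cos² integrates to L/2 = 5/2 over (0, 5).
∫_0^5 u² dx = 5/2, so ||u||_L² = sqrt(10)/2.
∫_0^5 (u')² dx = 2*π^2/5, so ||u'||_L² = sqrt(10)*π/5.
Ratio ||u||_L² / ||u'||_L² = 5/(2*π).
Sharp Poincaré constant on H^1_0(0, 5) is C_P = L/π = 5/π, achieved by sin(π/5·x).
This is the k = 2 harmonic; the ratio L/(kπ) is strictly less than C_P = L/π, consistent with the sharp inequality ||u||_L² ≤ C_P ||u'||_L².


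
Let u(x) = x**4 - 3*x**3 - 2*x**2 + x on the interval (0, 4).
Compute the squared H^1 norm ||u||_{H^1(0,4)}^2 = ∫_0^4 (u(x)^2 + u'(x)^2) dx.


||u||_{H^1}^2 = 177332/45

The H^1 norm (squared) on an interval (0, L) is
  ||u||_{H^1}^2 = ∫_0^L u(x)^2 dx + ∫_0^L u'(x)^2 dx.
Compute u'(x) = 4*x**3 - 9*x**2 - 4*x + 1.
Then u(x)^2 = x**8 - 6*x**7 + 5*x**6 + 14*x**5 - 2*x**4 - 4*x**3 + x**2 and u'(x)^2 = 16*x**6 - 72*x**5 + 49*x**4 + 80*x**3 - 2*x**2 - 8*x + 1.
Integrate each monomial from 0 to 4 using ∫_0^4 c·x^n dx = c·4^(n+1)/(n+1):
  ∫_0^4 u(x)^2 dx = ∫_0^4 (x^8 - 6*x^7 + 5*x^6 + 14*x^5 - 2*x^4 - 4*x^3 + x^2) dx. Term by term:
    ∫_0^4 x^8 dx = 262144/9;  ∫_0^4 -6*x^7 dx = -49152;  ∫_0^4 5*x^6 dx = 81920/7;
    ∫_0^4 14*x^5 dx = 28672/3;  ∫_0^4 -2*x^4 dx = -2048/5;  ∫_0^4 -4*x^3 dx = -256;
    ∫_0^4 x^2 dx = 64/3.
  Sum: 262144/9 − 49152 + 81920/7 + 28672/3 − 2048/5 − 256 + 64/3 = 186176/315.
  ∫_0^4 u'(x)^2 dx = ∫_0^4 (16*x^6 - 72*x^5 + 49*x^4 + 80*x^3 - 2*x^2 - 8*x + 1) dx. Term by term:
    ∫_0^4 16*x^6 dx = 262144/7;  ∫_0^4 -72*x^5 dx = -49152;  ∫_0^4 49*x^4 dx = 50176/5;
    ∫_0^4 80*x^3 dx = 5120;  ∫_0^4 -2*x^2 dx = -128/3;  ∫_0^4 -8*x dx = -64;
    ∫_0^4 1 dx = 4.
  Sum: 262144/7 − 49152 + 50176/5 + 5120 − 128/3 − 64 + 4 = 351716/105.
Adding: ||u||_{H^1}^2 = 186176/315 + 351716/105 = 177332/45.


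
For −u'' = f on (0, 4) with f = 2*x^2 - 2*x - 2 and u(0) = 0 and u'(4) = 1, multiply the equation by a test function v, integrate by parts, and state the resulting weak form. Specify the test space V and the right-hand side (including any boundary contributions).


V = {v ∈ H^1(0, 4) : v(0) = 0} (test functions vanish at x = 0 where u is specified); weak form: ∫_0^4 u'v' dx = ∫_0^4 (2*x^2 - 2*x - 2) v dx + v(4) for all v ∈ V.

Multiply both sides by a test function v and integrate from 0 to 4:
  ∫_0^4 −u''(x) v(x) dx = ∫_0^4 f(x) v(x) dx.
Integrate the LHS by parts once:
  ∫_0^4 −u'' v dx = −[u'(x) v(x)]_0^4 + ∫_0^4 u'(x) v'(x) dx.
Thus ∫_0^4 u'(x) v'(x) dx = ∫_0^4 f(x) v(x) dx + [u'(x) v(x)]_0^4.
Choose V so that boundary terms are either known or forced to vanish.
Mixed BC: u(0) = 0 (Dirichlet) and u'(4) = 1 (Neumann). Define V = {v ∈ H^1(0, 4) : v(0) = 0}. Then [u' v]_0^4 = u'(4)·v(4) − u'(0)·0 = v(4).
Weak formulation: find u (satisfying any essential BC) such that ∫_0^4 u'(x) v'(x) dx = ∫_0^4 f v dx + v(4) for all v ∈ V (Dirichlet at 0 absorbed into V; Neumann datum at x = 4 contributes the boundary term).
Substituting f(x) = 2*x^2 - 2*x - 2, the right-hand side is ∫_0^4 (2*x^2 - 2*x - 2) v dx + v(4).


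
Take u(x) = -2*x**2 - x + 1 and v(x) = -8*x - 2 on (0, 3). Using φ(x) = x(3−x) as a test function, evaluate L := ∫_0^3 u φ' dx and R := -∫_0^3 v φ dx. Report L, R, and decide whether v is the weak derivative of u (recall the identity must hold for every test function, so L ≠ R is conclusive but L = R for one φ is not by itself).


LHS = 63/2, RHS = 63. No, v is not the weak derivative of u.

u(x) = -2*x**2 - x + 1, classical derivative u'(x) = -4*x - 1.
φ(x) = x(3−x), so φ'(x) = 3 - 2*x.
Note φ(0) = φ(3) = 0, so the boundary term u·φ vanishes.
LHS = ∫_0^3 u(x) φ'(x) dx = ∫_0^3 (4*x^3 - 4*x^2 - 5*x + 3) dx. Term by term:
  ∫_0^3 4*x^3 dx = 81;  ∫_0^3 -4*x^2 dx = -36;  ∫_0^3 -5*x dx = -45/2;
  ∫_0^3 3 dx = 9.
Sum: 81 − 36 − 45/2 + 9 = 63/2.
So LHS = 63/2.
∫_0^3 v(x) φ(x) dx = ∫_0^3 (8*x^3 - 22*x^2 - 6*x) dx. Term by term:
  ∫_0^3 8*x^3 dx = 162;  ∫_0^3 -22*x^2 dx = -198;  ∫_0^3 -6*x dx = -27.
Sum: 162 − 198 − 27 = -63.
So RHS = -∫_0^3 v(x) φ(x) dx = 63.
LHS − RHS = -63/2 ≠ 0, so the identity fails.
(For a valid weak derivative the identity must hold for EVERY test function, in particular this one. The failure shows v is NOT the weak derivative of u.)
Correct weak derivative would be u'(x) = -4*x - 1.


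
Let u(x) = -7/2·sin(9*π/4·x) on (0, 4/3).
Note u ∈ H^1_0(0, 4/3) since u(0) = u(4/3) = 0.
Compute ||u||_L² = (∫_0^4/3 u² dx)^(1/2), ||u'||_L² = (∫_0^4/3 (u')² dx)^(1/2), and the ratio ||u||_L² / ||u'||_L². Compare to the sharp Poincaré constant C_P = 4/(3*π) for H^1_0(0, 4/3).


||u||_L² / ||u'||_L² = 4/(9*π) < C_P = 4/(3*π).

u(x) = -7/2·sin(9*π/4·x), so u'(x) = -63*π*cos(9*π*x/4)/8.
Writing u(x) = A·sin(kπx/L) with A = -7/2 and k = 3, use ∫_0^L sin²(kπx/L) dx = L/2 and ∫_0^L cos²(kπx/L) dx = L/2.
u² = 49/4·sin²(9*π/4·x) and (u')² = 3969*π^2/64·cos²(9*π/4·x), and each of sin², cos² integrates to L/2 = 2/3 over (0, 4/3).
∫_0^4/3 u² dx = 49/6, so ||u||_L² = 7*sqrt(6)/6.
∫_0^4/3 (u')² dx = 1323*π^2/32, so ||u'||_L² = 21*sqrt(6)*π/8.
Ratio ||u||_L² / ||u'||_L² = 4/(9*π).
Sharp Poincaré constant on H^1_0(0, 4/3) is C_P = L/π = 4/(3*π), achieved by sin(3*π/4·x).
This is the k = 3 harmonic; the ratio L/(kπ) is strictly less than C_P = L/π, consistent with the sharp inequality ||u||_L² ≤ C_P ||u'||_L².


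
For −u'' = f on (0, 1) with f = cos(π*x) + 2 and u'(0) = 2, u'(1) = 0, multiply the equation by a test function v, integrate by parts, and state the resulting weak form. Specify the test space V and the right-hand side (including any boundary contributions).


V = H^1(0, 1) (v unrestricted at boundary; u is determined up to an additive constant); weak form: ∫_0^1 u'v' dx = ∫_0^1 (cos(π*x) + 2) v dx − 2·v(0) for all v ∈ V.

Multiply both sides by a test function v and integrate from 0 to 1:
  ∫_0^1 −u''(x) v(x) dx = ∫_0^1 f(x) v(x) dx.
Integrate the LHS by parts once:
  ∫_0^1 −u'' v dx = −[u'(x) v(x)]_0^1 + ∫_0^1 u'(x) v'(x) dx.
Thus ∫_0^1 u'(x) v'(x) dx = ∫_0^1 f(x) v(x) dx + [u'(x) v(x)]_0^1.
Choose V so that boundary terms are either known or forced to vanish.
u has inhomogeneous Neumann u'(0) = 2, u'(1) = 0. [u' v]_0^1 = (0)·v(1) − (2)·v(0) = − 2·v(0). Take V = H^1(0, 1); boundary term becomes part of RHS.
Weak formulation: find u (satisfying any essential BC) such that ∫_0^1 u'(x) v'(x) dx = ∫_0^1 f v dx − 2·v(0) for all v ∈ V (Neumann data are natural BCs: they enter the RHS as boundary terms).
Substituting f(x) = cos(π*x) + 2, the right-hand side is ∫_0^1 (cos(π*x) + 2) v dx − 2·v(0).
Compatibility check (pure Neumann): taking v ≡ 1 ∈ V gives 0 = ∫_0^1 f dx + (0) − (2), i.e. ∫_0^1 f dx must equal u'(0) − u'(1) = 2. Indeed ∫_0^1 (cos(π*x) + 2) dx = 2, so the data are compatible. The solution is then unique only up to an additive constant (fix it e.g. by requiring ∫_0^1 u dx = 0).


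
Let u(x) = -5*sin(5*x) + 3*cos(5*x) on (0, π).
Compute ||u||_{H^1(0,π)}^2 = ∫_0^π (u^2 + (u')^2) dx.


||u||_{H^1(0,π)}^2 = 442*π

u'(x) = -15*sin(5*x) - 25*cos(5*x).
Expand u² and (u')² and integrate term by term on (0, π), using: for integers n ≥ 1, ∫_0^π sin²(nx) dx = ∫_0^π cos²(nx) dx = π/2; for n ≠ n', ∫_0^π sin(nx)sin(n'x) dx = ∫_0^π cos(nx)cos(n'x) dx = 0; and by product-to-sum, ∫_0^π sin(nx)cos(n'x) dx = ½∫_0^π [sin((n+n')x) + sin((n−n')x)] dx, which is 0 when n+n' is even and 2n/(n²−n'²) when n+n' is odd (it need not vanish on (0, π)).
  u² squared terms: (-5)²·∫sin(5x)² dx = 25·π/2 = 25*π/2;  (3)²·∫cos(5x)² dx = 9·π/2 = 9*π/2.
  u² cross terms: 2·(-5)·(3)·∫sin(5x)·cos(5x) dx = -30·(0) = 0.
  So ∫_0^π u² dx = 25*π/2 + 9*π/2 + 0 = 17*π.
  (u')² squared terms: (-25)²·∫cos(5x)² dx = 625·π/2 = 625*π/2;  (-15)²·∫sin(5x)² dx = 225·π/2 = 225*π/2.
  (u')² cross terms: 2·(-25)·(-15)·∫cos(5x)·sin(5x) dx = 750·(0) = 0.
  So ∫_0^π (u')² dx = 625*π/2 + 225*π/2 + 0 = 425*π.
||u||_{H^1}^2 = (17*π) + (425*π) = 442*π.


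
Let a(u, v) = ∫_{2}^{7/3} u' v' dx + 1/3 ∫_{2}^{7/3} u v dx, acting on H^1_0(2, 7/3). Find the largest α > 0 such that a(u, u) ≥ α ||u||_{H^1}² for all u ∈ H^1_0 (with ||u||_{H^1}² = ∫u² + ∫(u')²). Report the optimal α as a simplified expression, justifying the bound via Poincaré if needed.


α = (1 + 27*π^2)/(3*(1 + 9*π^2))

Coercivity of a(·,·) on H^1_0(2, 7/3) means a(u, u) ≥ α ||u||_{H^1}² for every u ∈ H^1_0.
The interval has length L = 1/3, and Poincaré/coercivity depend only on L. Here a(u, u) = ∫(u')² + (1/3)·∫u².
Here 0 < c = 1/3 < 1. The condition a(u,u) ≥ α||u||_{H^1}² reads (1−α)∫(u')² ≥ (α−c)∫u². Any admissible α is ≤ 1 (rapidly oscillating u have ∫u²/∫(u')² → 0), and α = 1 would force 0 ≥ (1−c)∫u², impossible since c < 1; so 1−α > 0. By the sharp Poincaré inequality on H^1_0 of an interval of length L, ∫(u')² ≥ (π/L)²∫u² with equality for the first sine mode sin(π(x−x₀)/L) (x₀ the left endpoint), so the inequality holds for all u iff (1−α)(π/L)² ≥ α − c, i.e. α ≤ ((π/L)² + c)/((π/L)² + 1) = (1 + c(L/π)²)/(1 + (L/π)²). With (π/L)² = 9*π^2 and c = 1/3, the largest admissible constant is α = ((π/L)² + c)/((π/L)² + 1).
Simplifying, α = (1 + 27*π^2)/(3*(1 + 9*π^2)).


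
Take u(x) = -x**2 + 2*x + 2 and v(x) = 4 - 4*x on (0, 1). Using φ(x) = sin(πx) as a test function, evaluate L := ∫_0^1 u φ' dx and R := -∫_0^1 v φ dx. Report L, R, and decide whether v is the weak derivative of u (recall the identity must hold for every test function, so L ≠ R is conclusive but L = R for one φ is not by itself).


LHS = -2/π, RHS = -4/π. No, v is not the weak derivative of u.

u(x) = -x**2 + 2*x + 2, classical derivative u'(x) = 2 - 2*x.
φ(x) = sin(πx), so φ'(x) = π*cos(π*x).
Note φ(0) = φ(1) = 0, so the boundary term u·φ vanishes.
LHS = ∫_0^1 u(x) φ'(x) dx = ∫_0^1 (-π*x^2*cos(π*x) + 2*π*x*cos(π*x) + 2*π*cos(π*x)) dx. Term by term:
  ∫_0^1 2*π*cos(π*x) dx = 0;  ∫_0^1 -π*x^2*cos(π*x) dx = 2/π;  ∫_0^1 2*π*x*cos(π*x) dx = -4/π.
Sum: 0 + 2/π − 4/π = -2/π.
So LHS = -2/π.
∫_0^1 v(x) φ(x) dx = ∫_0^1 (-4*x*sin(π*x) + 4*sin(π*x)) dx. Term by term:
  ∫_0^1 4*sin(π*x) dx = 8/π;  ∫_0^1 -4*x*sin(π*x) dx = -4/π.
Sum: 8/π − 4/π = 4/π.
So RHS = -∫_0^1 v(x) φ(x) dx = -4/π.
LHS − RHS = 2/π ≠ 0, so the identity fails.
(For a valid weak derivative the identity must hold for EVERY test function, in particular this one. The failure shows v is NOT the weak derivative of u.)
Correct weak derivative would be u'(x) = 2 - 2*x.


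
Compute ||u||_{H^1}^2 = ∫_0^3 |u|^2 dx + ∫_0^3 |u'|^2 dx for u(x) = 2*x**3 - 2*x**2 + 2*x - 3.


||u||_{H^1}^2 = 57768/35

The H^1 norm (squared) on an interval (0, L) is
  ||u||_{H^1}^2 = ∫_0^L u(x)^2 dx + ∫_0^L u'(x)^2 dx.
Compute u'(x) = 6*x**2 - 4*x + 2.
Then u(x)^2 = 4*x**6 - 8*x**5 + 12*x**4 - 20*x**3 + 16*x**2 - 12*x + 9 and u'(x)^2 = 36*x**4 - 48*x**3 + 40*x**2 - 16*x + 4.
Integrate each monomial from 0 to 3 using ∫_0^3 c·x^n dx = c·3^(n+1)/(n+1):
  ∫_0^3 u(x)^2 dx = ∫_0^3 (4*x^6 - 8*x^5 + 12*x^4 - 20*x^3 + 16*x^2 - 12*x + 9) dx. Term by term:
    ∫_0^3 4*x^6 dx = 8748/7;  ∫_0^3 -8*x^5 dx = -972;  ∫_0^3 12*x^4 dx = 2916/5;
    ∫_0^3 -20*x^3 dx = -405;  ∫_0^3 16*x^2 dx = 144;  ∫_0^3 -12*x dx = -54;
    ∫_0^3 9 dx = 27.
  Sum: 8748/7 − 972 + 2916/5 − 405 + 144 − 54 + 27 = 20052/35.
  ∫_0^3 u'(x)^2 dx = ∫_0^3 (36*x^4 - 48*x^3 + 40*x^2 - 16*x + 4) dx. Term by term:
    ∫_0^3 36*x^4 dx = 8748/5;  ∫_0^3 -48*x^3 dx = -972;  ∫_0^3 40*x^2 dx = 360;
    ∫_0^3 -16*x dx = -72;  ∫_0^3 4 dx = 12.
  Sum: 8748/5 − 972 + 360 − 72 + 12 = 5388/5.
Adding: ||u||_{H^1}^2 = 20052/35 + 5388/5 = 57768/35.


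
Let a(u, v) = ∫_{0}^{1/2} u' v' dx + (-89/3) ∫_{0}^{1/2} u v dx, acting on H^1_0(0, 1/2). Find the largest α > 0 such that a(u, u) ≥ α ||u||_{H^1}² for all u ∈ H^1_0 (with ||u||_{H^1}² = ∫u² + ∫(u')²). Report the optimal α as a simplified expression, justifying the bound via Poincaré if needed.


α = (-89 + 12*π^2)/(3*(1 + 4*π^2))

Coercivity of a(·,·) on H^1_0(0, 1/2) means a(u, u) ≥ α ||u||_{H^1}² for every u ∈ H^1_0.
The interval has length L = 1/2, and Poincaré/coercivity depend only on L. Here a(u, u) = ∫(u')² + (-89/3)·∫u².
Here c = -89/3 < 0 with |c| < (π/L)² = 4*π^2, so coercivity still holds. The condition a(u,u) ≥ α||u||_{H^1}² reads (1−α)∫(u')² ≥ (α−c)∫u². Any admissible α is ≤ 1 (rapidly oscillating u have ∫u²/∫(u')² → 0), and α = 1 would force 0 ≥ (1−c)∫u², impossible since c < 1; so 1−α > 0. By the sharp Poincaré inequality on H^1_0 of an interval of length L, ∫(u')² ≥ (π/L)²∫u² with equality for the first sine mode sin(π(x−x₀)/L) (x₀ the left endpoint), so the inequality holds for all u iff (1−α)(π/L)² ≥ α − c, i.e. α ≤ ((π/L)² + c)/((π/L)² + 1) = (1 + c(L/π)²)/(1 + (L/π)²). (Direct route, valid since c ≤ 0: Poincaré gives c∫u² ≥ c(L/π)²∫(u')², so a(u,u) ≥ (1 + c(L/π)²)∫(u')², while ||u||_{H^1}² ≤ (1 + (L/π)²)∫(u')²; dividing yields the same α.) With (π/L)² = 4*π^2 and c = -89/3, the largest admissible constant is α = ((π/L)² + c)/((π/L)² + 1).
Simplifying, α = (-89 + 12*π^2)/(3*(1 + 4*π^2)).


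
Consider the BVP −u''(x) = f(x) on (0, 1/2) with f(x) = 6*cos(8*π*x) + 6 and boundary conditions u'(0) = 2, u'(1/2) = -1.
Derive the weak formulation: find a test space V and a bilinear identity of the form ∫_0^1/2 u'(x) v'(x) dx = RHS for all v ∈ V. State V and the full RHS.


V = H^1(0, 1/2) (v unrestricted at boundary; u is determined up to an additive constant); weak form: ∫_0^1/2 u'v' dx = ∫_0^1/2 (6*cos(8*π*x) + 6) v dx − v(1/2) − 2·v(0) for all v ∈ V.

Multiply both sides by a test function v and integrate from 0 to 1/2:
  ∫_0^1/2 −u''(x) v(x) dx = ∫_0^1/2 f(x) v(x) dx.
Integrate the LHS by parts once:
  ∫_0^1/2 −u'' v dx = −[u'(x) v(x)]_0^1/2 + ∫_0^1/2 u'(x) v'(x) dx.
Thus ∫_0^1/2 u'(x) v'(x) dx = ∫_0^1/2 f(x) v(x) dx + [u'(x) v(x)]_0^1/2.
Choose V so that boundary terms are either known or forced to vanish.
u has inhomogeneous Neumann u'(0) = 2, u'(1/2) = -1. [u' v]_0^1/2 = (-1)·v(1/2) − (2)·v(0) = − v(1/2) − 2·v(0). Take V = H^1(0, 1/2); boundary term becomes part of RHS.
Weak formulation: find u (satisfying any essential BC) such that ∫_0^1/2 u'(x) v'(x) dx = ∫_0^1/2 f v dx − v(1/2) − 2·v(0) for all v ∈ V (Neumann data are natural BCs: they enter the RHS as boundary terms).
Substituting f(x) = 6*cos(8*π*x) + 6, the right-hand side is ∫_0^1/2 (6*cos(8*π*x) + 6) v dx − v(1/2) − 2·v(0).
Compatibility check (pure Neumann): taking v ≡ 1 ∈ V gives 0 = ∫_0^1/2 f dx + (-1) − (2), i.e. ∫_0^1/2 f dx must equal u'(0) − u'(1/2) = 3. Indeed ∫_0^1/2 (6*cos(8*π*x) + 6) dx = 3, so the data are compatible. The solution is then unique only up to an additive constant (fix it e.g. by requiring ∫_0^1/2 u dx = 0).


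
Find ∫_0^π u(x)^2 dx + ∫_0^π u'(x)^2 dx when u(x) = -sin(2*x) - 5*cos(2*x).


||u||_{H^1(0,π)}^2 = 65*π

u'(x) = 10*sin(2*x) - 2*cos(2*x).
Expand u² and (u')² and integrate term by term on (0, π), using: for integers n ≥ 1, ∫_0^π sin²(nx) dx = ∫_0^π cos²(nx) dx = π/2; for n ≠ n', ∫_0^π sin(nx)sin(n'x) dx = ∫_0^π cos(nx)cos(n'x) dx = 0; and by product-to-sum, ∫_0^π sin(nx)cos(n'x) dx = ½∫_0^π [sin((n+n')x) + sin((n−n')x)] dx, which is 0 when n+n' is even and 2n/(n²−n'²) when n+n' is odd (it need not vanish on (0, π)).
  u² squared terms: (-1)²·∫sin(2x)² dx = 1·π/2 = π/2;  (-5)²·∫cos(2x)² dx = 25·π/2 = 25*π/2.
  u² cross terms: 2·(-1)·(-5)·∫sin(2x)·cos(2x) dx = 10·(0) = 0.
  So ∫_0^π u² dx = π/2 + 25*π/2 + 0 = 13*π.
  (u')² squared terms: (-2)²·∫cos(2x)² dx = 4·π/2 = 2*π;  (10)²·∫sin(2x)² dx = 100·π/2 = 50*π.
  (u')² cross terms: 2·(-2)·(10)·∫cos(2x)·sin(2x) dx = -40·(0) = 0.
  So ∫_0^π (u')² dx = 2*π + 50*π + 0 = 52*π.
||u||_{H^1}^2 = (13*π) + (52*π) = 65*π.


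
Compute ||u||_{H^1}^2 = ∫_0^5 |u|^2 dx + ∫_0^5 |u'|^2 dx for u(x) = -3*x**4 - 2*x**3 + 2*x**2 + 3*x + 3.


||u||_{H^1}^2 = 180279455/42

The H^1 norm (squared) on an interval (0, L) is
  ||u||_{H^1}^2 = ∫_0^L u(x)^2 dx + ∫_0^L u'(x)^2 dx.
Compute u'(x) = -12*x**3 - 6*x**2 + 4*x + 3.
Then u(x)^2 = 9*x**8 + 12*x**7 - 8*x**6 - 26*x**5 - 26*x**4 + 21*x**2 + 18*x + 9 and u'(x)^2 = 144*x**6 + 144*x**5 - 60*x**4 - 120*x**3 - 20*x**2 + 24*x + 9.
Integrate each monomial from 0 to 5 using ∫_0^5 c·x^n dx = c·5^(n+1)/(n+1):
  ∫_0^5 u(x)^2 dx = ∫_0^5 (9*x^8 + 12*x^7 - 8*x^6 - 26*x^5 - 26*x^4 + 21*x^2 + 18*x + 9) dx. Term by term:
    ∫_0^5 9*x^8 dx = 1953125;  ∫_0^5 12*x^7 dx = 1171875/2;  ∫_0^5 -8*x^6 dx = -625000/7;
    ∫_0^5 -26*x^5 dx = -203125/3;  ∫_0^5 -26*x^4 dx = -16250;  ∫_0^5 21*x^2 dx = 875;
    ∫_0^5 18*x dx = 225;  ∫_0^5 9 dx = 45.
  Sum: 1953125 + 1171875/2 − 625000/7 − 203125/3 − 16250 + 875 + 225 + 45 = 99412465/42.
  ∫_0^5 u'(x)^2 dx = ∫_0^5 (144*x^6 + 144*x^5 - 60*x^4 - 120*x^3 - 20*x^2 + 24*x + 9) dx. Term by term:
    ∫_0^5 144*x^6 dx = 11250000/7;  ∫_0^5 144*x^5 dx = 375000;  ∫_0^5 -60*x^4 dx = -37500;
    ∫_0^5 -120*x^3 dx = -18750;  ∫_0^5 -20*x^2 dx = -2500/3;  ∫_0^5 24*x dx = 300;
    ∫_0^5 9 dx = 45.
  Sum: 11250000/7 + 375000 − 37500 − 18750 − 2500/3 + 300 + 45 = 40433495/21.
Adding: ||u||_{H^1}^2 = 99412465/42 + 40433495/21 = 180279455/42.


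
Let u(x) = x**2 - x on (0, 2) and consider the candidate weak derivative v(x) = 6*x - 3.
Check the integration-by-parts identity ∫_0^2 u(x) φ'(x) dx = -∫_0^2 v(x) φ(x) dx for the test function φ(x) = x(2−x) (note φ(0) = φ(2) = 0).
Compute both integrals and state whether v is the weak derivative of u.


LHS = -4/3, RHS = -4. No, v is not the weak derivative of u.

u(x) = x**2 - x, classical derivative u'(x) = 2*x - 1.
φ(x) = x(2−x), so φ'(x) = 2 - 2*x.
Note φ(0) = φ(2) = 0, so the boundary term u·φ vanishes.
LHS = ∫_0^2 u(x) φ'(x) dx = ∫_0^2 (-2*x^3 + 4*x^2 - 2*x) dx. Term by term:
  ∫_0^2 -2*x^3 dx = -8;  ∫_0^2 4*x^2 dx = 32/3;  ∫_0^2 -2*x dx = -4.
Sum: -8 + 32/3 − 4 = -4/3.
So LHS = -4/3.
∫_0^2 v(x) φ(x) dx = ∫_0^2 (-6*x^3 + 15*x^2 - 6*x) dx. Term by term:
  ∫_0^2 -6*x^3 dx = -24;  ∫_0^2 15*x^2 dx = 40;  ∫_0^2 -6*x dx = -12.
Sum: -24 + 40 − 12 = 4.
So RHS = -∫_0^2 v(x) φ(x) dx = -4.
LHS − RHS = 8/3 ≠ 0, so the identity fails.
(For a valid weak derivative the identity must hold for EVERY test function, in particular this one. The failure shows v is NOT the weak derivative of u.)
Correct weak derivative would be u'(x) = 2*x - 1.


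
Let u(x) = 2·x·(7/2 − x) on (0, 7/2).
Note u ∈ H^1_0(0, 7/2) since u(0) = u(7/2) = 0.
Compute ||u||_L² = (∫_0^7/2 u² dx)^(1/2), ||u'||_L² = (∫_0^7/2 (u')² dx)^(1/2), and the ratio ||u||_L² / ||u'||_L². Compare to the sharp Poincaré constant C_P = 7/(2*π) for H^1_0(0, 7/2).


||u||_L² / ||u'||_L² = 7*sqrt(10)/20 < C_P = 7/(2*π).

u(x) = 2·x·(7/2 − x), so u'(x) = 7 - 4*x.
u(x) = 2·x·(7/2 − x) vanishes at x = 0 and x = 7/2, so u ∈ H^1_0(0, 7/2). Differentiate via the product rule and integrate the resulting polynomials term by term.
  ∫_0^7/2 u² dx = ∫_0^7/2 (4*x^4 - 28*x^3 + 49*x^2) dx. Term by term:
    ∫_0^7/2 4*x^4 dx = 16807/40;  ∫_0^7/2 -28*x^3 dx = -16807/16;  ∫_0^7/2 49*x^2 dx = 16807/24.
  Sum: 16807/40 − 16807/16 + 16807/24 = 16807/240.
  ∫_0^7/2 (u')² dx = ∫_0^7/2 (16*x^2 - 56*x + 49) dx. Term by term:
    ∫_0^7/2 16*x^2 dx = 686/3;  ∫_0^7/2 -56*x dx = -343;  ∫_0^7/2 49 dx = 343/2.
  Sum: 686/3 − 343 + 343/2 = 343/6.
∫_0^7/2 u² dx = 16807/240, so ||u||_L² = 49*sqrt(105)/60.
∫_0^7/2 (u')² dx = 343/6, so ||u'||_L² = 7*sqrt(42)/6.
Ratio ||u||_L² / ||u'||_L² = 7*sqrt(10)/20.
Sharp Poincaré constant on H^1_0(0, 7/2) is C_P = L/π = 7/(2*π), achieved by sin(2*π/7·x).
A polynomial bump cannot attain the sharp Poincaré constant (only the first sine eigenfunction does), so the ratio is strictly less than C_P, consistent with ||u||_L² ≤ C_P ||u'||_L².


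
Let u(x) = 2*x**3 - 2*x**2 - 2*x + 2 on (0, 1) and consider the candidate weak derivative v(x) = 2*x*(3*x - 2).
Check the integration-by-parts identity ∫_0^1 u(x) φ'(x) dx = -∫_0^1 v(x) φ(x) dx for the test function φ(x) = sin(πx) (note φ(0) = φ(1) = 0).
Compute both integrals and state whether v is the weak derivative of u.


LHS = 2/π + 24/π^3, RHS = -2/π + 24/π^3. No, v is not the weak derivative of u.

u(x) = 2*x**3 - 2*x**2 - 2*x + 2, classical derivative u'(x) = 6*x**2 - 4*x - 2.
φ(x) = sin(πx), so φ'(x) = π*cos(π*x).
Note φ(0) = φ(1) = 0, so the boundary term u·φ vanishes.
LHS = ∫_0^1 u(x) φ'(x) dx = ∫_0^1 (2*π*x^3*cos(π*x) - 2*π*x^2*cos(π*x) - 2*π*x*cos(π*x) + 2*π*cos(π*x)) dx. Term by term:
  ∫_0^1 2*π*cos(π*x) dx = 0;  ∫_0^1 -2*π*x*cos(π*x) dx = 4/π;  ∫_0^1 -2*π*x^2*cos(π*x) dx = 4/π;
  ∫_0^1 2*π*x^3*cos(π*x) dx = -6/π + 24/π^3.
Sum: 0 + 4/π + 4/π + -6/π + 24/π^3 = 2/π + 24/π^3.
So LHS = 2/π + 24/π^3.
∫_0^1 v(x) φ(x) dx = ∫_0^1 (6*x^2*sin(π*x) - 4*x*sin(π*x)) dx. Term by term:
  ∫_0^1 -4*x*sin(π*x) dx = -4/π;  ∫_0^1 6*x^2*sin(π*x) dx = -24/π^3 + 6/π.
Sum: -4/π + -24/π^3 + 6/π = -24/π^3 + 2/π.
So RHS = -∫_0^1 v(x) φ(x) dx = -2/π + 24/π^3.
LHS − RHS = 4/π ≠ 0, so the identity fails.
(For a valid weak derivative the identity must hold for EVERY test function, in particular this one. The failure shows v is NOT the weak derivative of u.)
Correct weak derivative would be u'(x) = 6*x**2 - 4*x - 2.


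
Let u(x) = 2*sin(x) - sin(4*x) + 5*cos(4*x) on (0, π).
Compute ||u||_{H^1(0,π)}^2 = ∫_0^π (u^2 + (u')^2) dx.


||u||_{H^1(0,π)}^2 = -136/3 + 225*π

u'(x) = -20*sin(4*x) + 2*cos(x) - 4*cos(4*x).
Expand u² and (u')² and integrate term by term on (0, π), using: for integers n ≥ 1, ∫_0^π sin²(nx) dx = ∫_0^π cos²(nx) dx = π/2; for n ≠ n', ∫_0^π sin(nx)sin(n'x) dx = ∫_0^π cos(nx)cos(n'x) dx = 0; and by product-to-sum, ∫_0^π sin(nx)cos(n'x) dx = ½∫_0^π [sin((n+n')x) + sin((n−n')x)] dx, which is 0 when n+n' is even and 2n/(n²−n'²) when n+n' is odd (it need not vanish on (0, π)).
  u² squared terms: (-1)²·∫sin(4x)² dx = 1·π/2 = π/2;  (2)²·∫sin(x)² dx = 4·π/2 = 2*π;  (5)²·∫cos(4x)² dx = 25·π/2 = 25*π/2.
  u² cross terms: 2·(-1)·(2)·∫sin(4x)·sin(x) dx = -4·(0) = 0;  2·(-1)·(5)·∫sin(4x)·cos(4x) dx = -10·(0) = 0;  2·(2)·(5)·∫sin(x)·cos(4x) dx = 20·(-2/15) = -8/3.
  So ∫_0^π u² dx = π/2 + 2*π + 25*π/2 + 0 + 0 − 8/3 = -8/3 + 15*π.
  (u')² squared terms: (-20)²·∫sin(4x)² dx = 400·π/2 = 200*π;  (-4)²·∫cos(4x)² dx = 16·π/2 = 8*π;  (2)²·∫cos(x)² dx = 4·π/2 = 2*π.
  (u')² cross terms: 2·(-20)·(-4)·∫sin(4x)·cos(4x) dx = 160·(0) = 0;  2·(-20)·(2)·∫sin(4x)·cos(x) dx = -80·(8/15) = -128/3;  2·(-4)·(2)·∫cos(4x)·cos(x) dx = -16·(0) = 0.
  So ∫_0^π (u')² dx = 200*π + 8*π + 2*π + 0 − 128/3 + 0 = -128/3 + 210*π.
||u||_{H^1}^2 = (-8/3 + 15*π) + (-128/3 + 210*π) = -136/3 + 225*π.


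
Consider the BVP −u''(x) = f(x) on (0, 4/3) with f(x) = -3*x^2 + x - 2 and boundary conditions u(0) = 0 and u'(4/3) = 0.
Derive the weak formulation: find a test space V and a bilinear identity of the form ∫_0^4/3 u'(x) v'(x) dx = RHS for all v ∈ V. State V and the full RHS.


V = {v ∈ H^1(0, 4/3) : v(0) = 0} (test functions vanish at x = 0 where u is specified); weak form: ∫_0^4/3 u'v' dx = ∫_0^4/3 (-3*x^2 + x - 2) v dx for all v ∈ V.

Multiply both sides by a test function v and integrate from 0 to 4/3:
  ∫_0^4/3 −u''(x) v(x) dx = ∫_0^4/3 f(x) v(x) dx.
Integrate the LHS by parts once:
  ∫_0^4/3 −u'' v dx = −[u'(x) v(x)]_0^4/3 + ∫_0^4/3 u'(x) v'(x) dx.
Thus ∫_0^4/3 u'(x) v'(x) dx = ∫_0^4/3 f(x) v(x) dx + [u'(x) v(x)]_0^4/3.
Choose V so that boundary terms are either known or forced to vanish.
Mixed BC: u(0) = 0 (Dirichlet) and u'(4/3) = 0 (Neumann). Define V = {v ∈ H^1(0, 4/3) : v(0) = 0}. Then [u' v]_0^4/3 = u'(4/3)·v(4/3) − u'(0)·0 = 0.
Weak formulation: find u (satisfying any essential BC) such that ∫_0^4/3 u'(x) v'(x) dx = ∫_0^4/3 f v dx for all v ∈ V (Dirichlet at 0 absorbed into V; the Neumann datum at x = 4/3 is zero, so no boundary term remains).
Substituting f(x) = -3*x^2 + x - 2, the right-hand side is ∫_0^4/3 (-3*x^2 + x - 2) v dx.
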